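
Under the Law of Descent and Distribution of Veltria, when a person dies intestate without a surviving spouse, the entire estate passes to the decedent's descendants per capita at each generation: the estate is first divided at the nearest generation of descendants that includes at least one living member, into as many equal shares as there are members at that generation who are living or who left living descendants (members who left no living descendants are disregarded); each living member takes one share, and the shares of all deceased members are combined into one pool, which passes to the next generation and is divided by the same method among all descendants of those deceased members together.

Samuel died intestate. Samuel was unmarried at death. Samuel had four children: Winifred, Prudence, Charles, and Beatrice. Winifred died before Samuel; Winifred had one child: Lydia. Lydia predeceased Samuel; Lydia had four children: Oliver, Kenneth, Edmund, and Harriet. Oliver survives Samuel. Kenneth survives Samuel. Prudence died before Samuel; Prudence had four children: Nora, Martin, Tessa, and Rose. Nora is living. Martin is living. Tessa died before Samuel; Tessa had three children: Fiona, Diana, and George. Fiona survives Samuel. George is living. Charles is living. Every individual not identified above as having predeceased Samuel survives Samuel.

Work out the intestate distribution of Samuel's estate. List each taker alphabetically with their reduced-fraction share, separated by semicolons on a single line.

Beatrice 1/4; Charles 1/4; Diana 1/35; Edmund 1/35; Fiona 1/35; George 1/35; Harriet 1/35; Kenneth 1/35; Martin 1/10; Nora 1/10; Oliver 1/35; Rose 1/10

There is no surviving spouse, so the entire estate passes to Samuel's descendants per capita at each generation.
At generation 1 (Winifred, Prudence, Charles, Beatrice) there are 4 shares of (1)/4 = 1/4 each.
Living: Charles and Beatrice — each takes 1/4.
Deceased: Winifred and Prudence. Their combined 1/2 is pooled and carried to generation 2.
At generation 2 (Lydia, Nora, Martin, Tessa, Rose) there are 5 shares of (1/2)/5 = 1/10 each.
Living: Nora, Martin, and Rose — each takes 1/10.
Deceased: Lydia and Tessa. Their combined 1/5 is pooled and carried to generation 3.
At generation 3 (Oliver, Kenneth, Edmund, Harriet, Fiona, Diana, George) there are 7 shares of (1/5)/7 = 1/35 each.
Living: Oliver, Kenneth, Edmund, Harriet, Fiona, Diana, and George — each takes 1/35.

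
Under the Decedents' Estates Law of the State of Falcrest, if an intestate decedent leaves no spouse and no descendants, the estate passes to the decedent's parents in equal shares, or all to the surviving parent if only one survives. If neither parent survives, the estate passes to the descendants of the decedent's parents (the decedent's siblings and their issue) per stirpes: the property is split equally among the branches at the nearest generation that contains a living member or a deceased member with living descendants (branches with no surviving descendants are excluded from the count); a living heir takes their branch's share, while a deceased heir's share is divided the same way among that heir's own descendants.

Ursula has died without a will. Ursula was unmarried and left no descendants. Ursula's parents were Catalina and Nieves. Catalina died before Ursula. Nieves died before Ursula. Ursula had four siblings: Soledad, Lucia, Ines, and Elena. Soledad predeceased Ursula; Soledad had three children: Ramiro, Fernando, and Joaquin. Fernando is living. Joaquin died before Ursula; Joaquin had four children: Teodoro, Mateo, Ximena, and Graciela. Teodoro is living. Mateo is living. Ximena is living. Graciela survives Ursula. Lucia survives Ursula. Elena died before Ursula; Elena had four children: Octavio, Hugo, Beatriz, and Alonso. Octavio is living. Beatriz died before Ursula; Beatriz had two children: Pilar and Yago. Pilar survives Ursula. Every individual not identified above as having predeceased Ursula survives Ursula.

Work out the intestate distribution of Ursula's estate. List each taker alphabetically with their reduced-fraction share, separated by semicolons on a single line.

Neither parent survives and there are no descendants, so the estate passes to Ursula's siblings and their issue per stirpes.
The estate is divided into 4 equal shares of 1/4 among Soledad, Lucia, Ines, Elena.
Soledad predeceased; the 1/4 allotted to Soledad's branch passes to Soledad's issue by representation.
The 1/4 is divided into 3 equal shares of 1/12 among Ramiro, Fernando, Joaquin.
Ramiro is living and takes 1/12.
Fernando is living and takes 1/12.
Joaquin predeceased; the 1/12 allotted to Joaquin's branch passes to Joaquin's issue by representation.
The 1/12 is divided into 4 equal shares of 1/48 among Teodoro, Mateo, Ximena, Graciela.
Teodoro is living and takes 1/48.
Mateo is living and takes 1/48.
Ximena is living and takes 1/48.
Graciela is living and takes 1/48.
Lucia is living and takes 1/4.
Ines is living and takes 1/4.
Elena predeceased; the 1/4 allotted to Elena's branch passes to Elena's issue by representation.
The 1/4 is divided into 4 equal shares of 1/16 among Octavio, Hugo, Beatriz, Alonso.
Octavio is living and takes 1/16.
Hugo is living and takes 1/16.
Beatriz predeceased; the 1/16 allotted to Beatriz's branch passes to Beatriz's issue by representation.
The 1/16 is divided into 2 equal shares of 1/32 among Pilar, Yago.
Pilar is living and takes 1/32.
Yago is living and takes 1/32.
Alonso is living and takes 1/16.

Alonso 1/16; Fernando 1/12; Graciela 1/48; Hugo 1/16; Ines 1/4; Lucia 1/4; Mateo 1/48; Octavio 1/16; Pilar 1/32; Ramiro 1/12; Teodoro 1/48; Ximena 1/48; Yago 1/32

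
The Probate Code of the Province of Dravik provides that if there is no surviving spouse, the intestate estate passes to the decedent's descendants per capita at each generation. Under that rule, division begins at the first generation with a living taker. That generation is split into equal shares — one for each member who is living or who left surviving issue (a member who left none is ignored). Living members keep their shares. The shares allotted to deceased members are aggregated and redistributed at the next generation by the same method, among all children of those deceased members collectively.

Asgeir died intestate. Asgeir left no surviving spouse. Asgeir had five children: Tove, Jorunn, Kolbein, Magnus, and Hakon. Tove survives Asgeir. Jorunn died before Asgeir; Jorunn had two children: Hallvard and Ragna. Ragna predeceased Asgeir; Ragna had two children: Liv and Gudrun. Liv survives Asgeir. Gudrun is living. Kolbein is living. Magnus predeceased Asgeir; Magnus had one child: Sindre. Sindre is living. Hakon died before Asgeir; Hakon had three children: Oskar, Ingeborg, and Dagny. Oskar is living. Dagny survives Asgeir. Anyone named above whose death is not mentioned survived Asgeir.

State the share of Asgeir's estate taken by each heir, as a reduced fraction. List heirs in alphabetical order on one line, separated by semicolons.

There is no surviving spouse, so the entire estate passes to Asgeir's descendants per capita at each generation.
At generation 1 (Tove, Jorunn, Kolbein, Magnus, Hakon) there are 5 shares of (1)/5 = 1/5 each.
Living: Tove and Kolbein — each takes 1/5.
Deceased: Jorunn, Magnus, and Hakon. Their combined 3/5 is pooled and carried to generation 2.
At generation 2 (Hallvard, Ragna, Sindre, Oskar, Ingeborg, Dagny) there are 6 shares of (3/5)/6 = 1/10 each.
Living: Hallvard, Sindre, Oskar, Ingeborg, and Dagny — each takes 1/10.
Deceased: Ragna. That 1/10 share is carried to generation 3.
At generation 3 (Liv, Gudrun) there are 2 shares of (1/10)/2 = 1/20 each.
Living: Liv and Gudrun — each takes 1/20.

Dagny 1/10; Gudrun 1/20; Hallvard 1/10; Ingeborg 1/10; Kolbein 1/5; Liv 1/20; Oskar 1/10; Sindre 1/10; Tove 1/5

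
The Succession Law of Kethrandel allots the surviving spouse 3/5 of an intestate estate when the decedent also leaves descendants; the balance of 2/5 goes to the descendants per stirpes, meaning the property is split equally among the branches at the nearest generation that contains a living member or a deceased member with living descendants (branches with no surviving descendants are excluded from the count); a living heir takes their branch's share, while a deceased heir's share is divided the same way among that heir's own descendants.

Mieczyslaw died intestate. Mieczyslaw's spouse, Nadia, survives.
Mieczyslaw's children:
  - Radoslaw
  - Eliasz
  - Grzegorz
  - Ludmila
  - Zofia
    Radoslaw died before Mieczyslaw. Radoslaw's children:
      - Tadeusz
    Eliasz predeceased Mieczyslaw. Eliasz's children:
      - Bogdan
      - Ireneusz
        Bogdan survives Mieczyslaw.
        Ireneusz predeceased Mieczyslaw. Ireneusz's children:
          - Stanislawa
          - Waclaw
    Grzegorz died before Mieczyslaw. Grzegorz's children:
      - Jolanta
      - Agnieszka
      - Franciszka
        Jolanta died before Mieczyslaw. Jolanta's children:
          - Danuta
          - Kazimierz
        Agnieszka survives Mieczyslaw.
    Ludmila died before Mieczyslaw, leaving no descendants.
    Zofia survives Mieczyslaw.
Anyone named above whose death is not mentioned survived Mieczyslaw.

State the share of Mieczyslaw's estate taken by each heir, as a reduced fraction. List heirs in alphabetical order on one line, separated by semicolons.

Agnieszka 1/30; Bogdan 1/20; Danuta 1/60; Franciszka 1/30; Kazimierz 1/60; Nadia 3/5; Stanislawa 1/40; Tadeusz 1/10; Waclaw 1/40; Zofia 1/10

Nadia, as surviving spouse, takes 3/5.
The remaining 2/5 passes to Mieczyslaw's descendants per stirpes.
Ludmila left no surviving issue, so that branch lapses and is disregarded.
The 2/5 is divided into 4 equal shares of 1/10 among Radoslaw, Eliasz, Grzegorz, Zofia.
Radoslaw predeceased; the 1/10 allotted to Radoslaw's branch passes to Radoslaw's issue by representation.
Tadeusz is the sole taker at this level and receives the full 1/10.
Eliasz predeceased; the 1/10 allotted to Eliasz's branch passes to Eliasz's issue by representation.
The 1/10 is divided into 2 equal shares of 1/20 among Bogdan, Ireneusz.
Bogdan is living and takes 1/20.
Ireneusz predeceased; the 1/20 allotted to Ireneusz's branch passes to Ireneusz's issue by representation.
The 1/20 is divided into 2 equal shares of 1/40 among Stanislawa, Waclaw.
Stanislawa is living and takes 1/40.
Waclaw is living and takes 1/40.
Grzegorz predeceased; the 1/10 allotted to Grzegorz's branch passes to Grzegorz's issue by representation.
The 1/10 is divided into 3 equal shares of 1/30 among Jolanta, Agnieszka, Franciszka.
Jolanta predeceased; the 1/30 allotted to Jolanta's branch passes to Jolanta's issue by representation.
The 1/30 is divided into 2 equal shares of 1/60 among Danuta, Kazimierz.
Danuta is living and takes 1/60.
Kazimierz is living and takes 1/60.
Agnieszka is living and takes 1/30.
Franciszka is living and takes 1/30.
Zofia is living and takes 1/10.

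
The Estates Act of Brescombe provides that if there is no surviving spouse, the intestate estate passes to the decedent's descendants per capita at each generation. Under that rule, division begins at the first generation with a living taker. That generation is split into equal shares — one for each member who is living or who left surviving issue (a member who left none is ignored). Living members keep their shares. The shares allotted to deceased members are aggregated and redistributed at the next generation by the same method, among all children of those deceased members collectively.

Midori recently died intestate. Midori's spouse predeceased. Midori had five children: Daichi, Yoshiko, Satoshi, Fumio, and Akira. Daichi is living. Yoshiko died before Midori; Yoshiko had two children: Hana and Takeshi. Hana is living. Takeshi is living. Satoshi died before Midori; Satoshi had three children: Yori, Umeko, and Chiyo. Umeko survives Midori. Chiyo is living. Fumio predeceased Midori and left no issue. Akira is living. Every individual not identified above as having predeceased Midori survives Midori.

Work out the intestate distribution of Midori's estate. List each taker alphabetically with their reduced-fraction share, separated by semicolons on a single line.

There is no surviving spouse, so the entire estate passes to Midori's descendants per capita at each generation.
At generation 1 (Daichi, Yoshiko, Satoshi, Akira) there are 4 shares of (1)/4 = 1/4 each.
Living: Daichi and Akira — each takes 1/4.
Deceased: Yoshiko and Satoshi. Their combined 1/2 is pooled and carried to generation 2.
At generation 2 (Hana, Takeshi, Yori, Umeko, Chiyo) there are 5 shares of (1/2)/5 = 1/10 each.
Living: Hana, Takeshi, Yori, Umeko, and Chiyo — each takes 1/10.

Akira 1/4; Chiyo 1/10; Daichi 1/4; Hana 1/10; Takeshi 1/10; Umeko 1/10; Yori 1/10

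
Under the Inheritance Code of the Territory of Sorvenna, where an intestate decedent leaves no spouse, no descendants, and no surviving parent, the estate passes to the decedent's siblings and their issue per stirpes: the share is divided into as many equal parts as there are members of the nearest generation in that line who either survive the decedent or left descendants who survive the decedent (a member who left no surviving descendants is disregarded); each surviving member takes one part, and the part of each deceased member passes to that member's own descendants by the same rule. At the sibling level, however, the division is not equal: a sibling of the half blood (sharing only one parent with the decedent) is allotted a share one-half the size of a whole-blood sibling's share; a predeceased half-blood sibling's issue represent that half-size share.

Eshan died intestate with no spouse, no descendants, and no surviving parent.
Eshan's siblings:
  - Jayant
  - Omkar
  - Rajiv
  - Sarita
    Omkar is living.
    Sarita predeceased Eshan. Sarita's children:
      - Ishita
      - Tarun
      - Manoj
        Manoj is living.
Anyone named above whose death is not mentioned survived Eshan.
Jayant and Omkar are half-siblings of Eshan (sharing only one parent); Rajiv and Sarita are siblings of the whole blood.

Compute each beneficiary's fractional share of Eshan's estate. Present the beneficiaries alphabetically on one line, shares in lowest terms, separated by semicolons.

No spouse, descendants, or parent survives, so the estate passes to Eshan's siblings per stirpes.
Half-blood siblings count for one-half the weight of whole-blood siblings at the initial division.
Dividing 1 in proportion to weights (total weight 3): Jayant (weight 1/2) → 1/6; Omkar (weight 1/2) → 1/6; Rajiv (weight 1) → 1/3; Sarita (weight 1) → 1/3.
Jayant is living and takes 1/6.
Omkar is living and takes 1/6.
Rajiv is living and takes 1/3.
Sarita predeceased; the 1/3 allotted to Sarita's branch passes to Sarita's issue by representation.
The 1/3 is divided into 3 equal shares of 1/9 among Ishita, Tarun, Manoj.
Ishita is living and takes 1/9.
Tarun is living and takes 1/9.
Manoj is living and takes 1/9.

Ishita 1/9; Jayant 1/6; Manoj 1/9; Omkar 1/6; Rajiv 1/3; Tarun 1/9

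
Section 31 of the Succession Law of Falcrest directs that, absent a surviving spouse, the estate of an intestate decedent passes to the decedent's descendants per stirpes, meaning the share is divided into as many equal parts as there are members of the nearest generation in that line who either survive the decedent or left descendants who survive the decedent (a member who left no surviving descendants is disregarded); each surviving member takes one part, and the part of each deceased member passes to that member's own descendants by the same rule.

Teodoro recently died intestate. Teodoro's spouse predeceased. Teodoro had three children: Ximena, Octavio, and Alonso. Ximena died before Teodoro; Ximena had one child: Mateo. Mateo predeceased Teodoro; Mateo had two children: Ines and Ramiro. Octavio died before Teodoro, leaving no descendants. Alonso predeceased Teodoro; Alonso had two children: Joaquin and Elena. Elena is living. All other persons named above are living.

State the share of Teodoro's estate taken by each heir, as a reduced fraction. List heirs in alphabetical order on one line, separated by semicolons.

There is no surviving spouse, so the entire estate passes to Teodoro's descendants per stirpes.
Octavio left no surviving issue, so that branch lapses and is disregarded.
The estate is divided into 2 equal shares of 1/2 among Ximena, Alonso.
Ximena predeceased; the 1/2 allotted to Ximena's branch passes to Ximena's issue by representation.
Mateo's line is the sole branch at this level, so the full 1/2 passes to Mateo's issue by representation.
The 1/2 is divided into 2 equal shares of 1/4 among Ines, Ramiro.
Ines is living and takes 1/4.
Ramiro is living and takes 1/4.
Alonso predeceased; the 1/2 allotted to Alonso's branch passes to Alonso's issue by representation.
The 1/2 is divided into 2 equal shares of 1/4 among Joaquin, Elena.
Joaquin is living and takes 1/4.
Elena is living and takes 1/4.

Elena 1/4; Ines 1/4; Joaquin 1/4; Ramiro 1/4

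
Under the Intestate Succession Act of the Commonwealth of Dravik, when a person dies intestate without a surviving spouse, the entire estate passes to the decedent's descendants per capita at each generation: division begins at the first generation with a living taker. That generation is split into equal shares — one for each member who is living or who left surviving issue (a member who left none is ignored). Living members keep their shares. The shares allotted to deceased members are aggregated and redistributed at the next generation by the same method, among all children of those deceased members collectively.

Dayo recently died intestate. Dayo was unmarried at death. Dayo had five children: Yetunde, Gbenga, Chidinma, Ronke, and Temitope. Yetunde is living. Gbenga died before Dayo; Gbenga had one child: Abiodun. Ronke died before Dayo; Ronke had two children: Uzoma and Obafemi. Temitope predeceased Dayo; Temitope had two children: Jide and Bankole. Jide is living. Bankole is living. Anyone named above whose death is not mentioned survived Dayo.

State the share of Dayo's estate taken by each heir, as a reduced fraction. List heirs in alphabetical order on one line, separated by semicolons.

Abiodun 3/25; Bankole 3/25; Chidinma 1/5; Jide 3/25; Obafemi 3/25; Uzoma 3/25; Yetunde 1/5

There is no surviving spouse, so the entire estate passes to Dayo's descendants per capita at each generation.
At generation 1 (Yetunde, Gbenga, Chidinma, Ronke, Temitope) there are 5 shares of (1)/5 = 1/5 each.
Living: Yetunde and Chidinma — each takes 1/5.
Deceased: Gbenga, Ronke, and Temitope. Their combined 3/5 is pooled and carried to generation 2.
At generation 2 (Abiodun, Uzoma, Obafemi, Jide, Bankole) there are 5 shares of (3/5)/5 = 3/25 each.
Living: Abiodun, Uzoma, Obafemi, Jide, and Bankole — each takes 3/25.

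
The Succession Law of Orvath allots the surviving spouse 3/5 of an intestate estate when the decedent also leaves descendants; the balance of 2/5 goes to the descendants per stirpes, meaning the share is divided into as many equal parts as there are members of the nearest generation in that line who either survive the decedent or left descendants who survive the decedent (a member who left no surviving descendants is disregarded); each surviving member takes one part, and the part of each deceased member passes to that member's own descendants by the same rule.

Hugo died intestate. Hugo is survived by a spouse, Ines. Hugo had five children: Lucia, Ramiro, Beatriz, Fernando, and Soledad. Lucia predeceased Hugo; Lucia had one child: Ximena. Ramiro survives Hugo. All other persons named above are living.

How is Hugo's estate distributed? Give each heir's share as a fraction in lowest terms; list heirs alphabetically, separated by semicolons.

Beatriz 2/25; Fernando 2/25; Ines 3/5; Ramiro 2/25; Soledad 2/25; Ximena 2/25

Ines, as surviving spouse, takes 3/5.
The remaining 2/5 passes to Hugo's descendants per stirpes.
The 2/5 is divided into 5 equal shares of 2/25 among Lucia, Ramiro, Beatriz, Fernando, Soledad.
Lucia predeceased; the 2/25 allotted to Lucia's branch passes to Lucia's issue by representation.
Ximena is the sole taker at this level and receives the full 2/25.
Ramiro is living and takes 2/25.
Beatriz is living and takes 2/25.
Fernando is living and takes 2/25.
Soledad is living and takes 2/25.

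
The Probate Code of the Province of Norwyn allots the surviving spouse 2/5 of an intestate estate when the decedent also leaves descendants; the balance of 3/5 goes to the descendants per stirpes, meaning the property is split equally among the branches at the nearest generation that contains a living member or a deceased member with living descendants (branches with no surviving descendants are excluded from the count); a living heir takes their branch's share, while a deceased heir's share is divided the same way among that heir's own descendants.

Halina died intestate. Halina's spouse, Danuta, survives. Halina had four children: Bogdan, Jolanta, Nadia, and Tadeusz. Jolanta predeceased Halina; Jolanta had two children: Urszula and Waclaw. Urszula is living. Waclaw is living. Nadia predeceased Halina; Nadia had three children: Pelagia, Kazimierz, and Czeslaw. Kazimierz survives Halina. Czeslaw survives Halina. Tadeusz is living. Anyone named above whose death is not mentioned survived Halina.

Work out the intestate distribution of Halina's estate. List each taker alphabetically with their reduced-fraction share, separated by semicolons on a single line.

Danuta, as surviving spouse, takes 2/5.
The remaining 3/5 passes to Halina's descendants per stirpes.
The 3/5 is divided into 4 equal shares of 3/20 among Bogdan, Jolanta, Nadia, Tadeusz.
Bogdan is living and takes 3/20.
Jolanta predeceased; the 3/20 allotted to Jolanta's branch passes to Jolanta's issue by representation.
The 3/20 is divided into 2 equal shares of 3/40 among Urszula, Waclaw.
Urszula is living and takes 3/40.
Waclaw is living and takes 3/40.
Nadia predeceased; the 3/20 allotted to Nadia's branch passes to Nadia's issue by representation.
The 3/20 is divided into 3 equal shares of 1/20 among Pelagia, Kazimierz, Czeslaw.
Pelagia is living and takes 1/20.
Kazimierz is living and takes 1/20.
Czeslaw is living and takes 1/20.
Tadeusz is living and takes 3/20.

Bogdan 3/20; Czeslaw 1/20; Danuta 2/5; Kazimierz 1/20; Pelagia 1/20; Tadeusz 3/20; Urszula 3/40; Waclaw 3/40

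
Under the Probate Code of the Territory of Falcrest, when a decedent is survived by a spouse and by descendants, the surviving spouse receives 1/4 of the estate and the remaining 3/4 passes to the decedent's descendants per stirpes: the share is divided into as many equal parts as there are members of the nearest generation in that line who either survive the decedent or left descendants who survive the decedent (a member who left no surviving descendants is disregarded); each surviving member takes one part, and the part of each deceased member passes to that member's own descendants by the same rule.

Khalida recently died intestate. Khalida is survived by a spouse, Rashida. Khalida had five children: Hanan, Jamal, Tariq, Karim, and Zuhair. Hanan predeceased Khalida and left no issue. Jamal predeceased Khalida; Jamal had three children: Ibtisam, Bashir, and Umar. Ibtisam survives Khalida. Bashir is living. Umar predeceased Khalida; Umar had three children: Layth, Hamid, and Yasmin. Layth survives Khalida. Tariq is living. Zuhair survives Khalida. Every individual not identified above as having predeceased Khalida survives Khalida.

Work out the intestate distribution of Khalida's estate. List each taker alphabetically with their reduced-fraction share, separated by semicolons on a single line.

Rashida, as surviving spouse, takes 1/4.
The remaining 3/4 passes to Khalida's descendants per stirpes.
Hanan left no surviving issue, so that branch lapses and is disregarded.
The 3/4 is divided into 4 equal shares of 3/16 among Jamal, Tariq, Karim, Zuhair.
Jamal predeceased; the 3/16 allotted to Jamal's branch passes to Jamal's issue by representation.
The 3/16 is divided into 3 equal shares of 1/16 among Ibtisam, Bashir, Umar.
Ibtisam is living and takes 1/16.
Bashir is living and takes 1/16.
Umar predeceased; the 1/16 allotted to Umar's branch passes to Umar's issue by representation.
The 1/16 is divided into 3 equal shares of 1/48 among Layth, Hamid, Yasmin.
Layth is living and takes 1/48.
Hamid is living and takes 1/48.
Yasmin is living and takes 1/48.
Tariq is living and takes 3/16.
Karim is living and takes 3/16.
Zuhair is living and takes 3/16.

Bashir 1/16; Hamid 1/48; Ibtisam 1/16; Karim 3/16; Layth 1/48; Rashida 1/4; Tariq 3/16; Yasmin 1/48; Zuhair 3/16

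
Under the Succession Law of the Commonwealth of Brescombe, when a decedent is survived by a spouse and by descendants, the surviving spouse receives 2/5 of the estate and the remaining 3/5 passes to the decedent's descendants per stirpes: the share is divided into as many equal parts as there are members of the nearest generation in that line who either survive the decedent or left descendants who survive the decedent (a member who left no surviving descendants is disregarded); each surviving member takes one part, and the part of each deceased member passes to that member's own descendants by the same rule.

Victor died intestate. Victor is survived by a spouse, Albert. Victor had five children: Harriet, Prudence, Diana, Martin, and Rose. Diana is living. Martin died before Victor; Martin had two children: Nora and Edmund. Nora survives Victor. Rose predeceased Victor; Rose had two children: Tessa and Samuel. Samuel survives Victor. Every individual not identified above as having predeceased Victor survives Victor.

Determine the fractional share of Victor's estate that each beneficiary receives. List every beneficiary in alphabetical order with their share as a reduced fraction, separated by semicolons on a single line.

Albert 2/5; Diana 3/25; Edmund 3/50; Harriet 3/25; Nora 3/50; Prudence 3/25; Samuel 3/50; Tessa 3/50

Albert, as surviving spouse, takes 2/5.
The remaining 3/5 passes to Victor's descendants per stirpes.
The 3/5 is divided into 5 equal shares of 3/25 among Harriet, Prudence, Diana, Martin, Rose.
Harriet is living and takes 3/25.
Prudence is living and takes 3/25.
Diana is living and takes 3/25.
Martin predeceased; the 3/25 allotted to Martin's branch passes to Martin's issue by representation.
The 3/25 is divided into 2 equal shares of 3/50 among Nora, Edmund.
Nora is living and takes 3/50.
Edmund is living and takes 3/50.
Rose predeceased; the 3/25 allotted to Rose's branch passes to Rose's issue by representation.
The 3/25 is divided into 2 equal shares of 3/50 among Tessa, Samuel.
Tessa is living and takes 3/50.
Samuel is living and takes 3/50.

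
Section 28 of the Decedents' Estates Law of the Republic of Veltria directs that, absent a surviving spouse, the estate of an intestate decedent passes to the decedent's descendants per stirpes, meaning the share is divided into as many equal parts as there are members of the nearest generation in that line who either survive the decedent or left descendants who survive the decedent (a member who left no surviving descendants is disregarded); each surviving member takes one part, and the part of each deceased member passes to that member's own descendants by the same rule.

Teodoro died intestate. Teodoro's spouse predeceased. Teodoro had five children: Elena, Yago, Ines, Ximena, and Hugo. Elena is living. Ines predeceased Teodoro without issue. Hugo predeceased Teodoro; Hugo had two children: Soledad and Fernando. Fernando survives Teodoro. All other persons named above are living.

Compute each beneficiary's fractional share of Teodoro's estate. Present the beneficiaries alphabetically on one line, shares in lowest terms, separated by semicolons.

There is no surviving spouse, so the entire estate passes to Teodoro's descendants per stirpes.
Ines left no surviving issue, so that branch lapses and is disregarded.
The estate is divided into 4 equal shares of 1/4 among Elena, Yago, Ximena, Hugo.
Elena is living and takes 1/4.
Yago is living and takes 1/4.
Ximena is living and takes 1/4.
Hugo predeceased; the 1/4 allotted to Hugo's branch passes to Hugo's issue by representation.
The 1/4 is divided into 2 equal shares of 1/8 among Soledad, Fernando.
Soledad is living and takes 1/8.
Fernando is living and takes 1/8.

Elena 1/4; Fernando 1/8; Soledad 1/8; Ximena 1/4; Yago 1/4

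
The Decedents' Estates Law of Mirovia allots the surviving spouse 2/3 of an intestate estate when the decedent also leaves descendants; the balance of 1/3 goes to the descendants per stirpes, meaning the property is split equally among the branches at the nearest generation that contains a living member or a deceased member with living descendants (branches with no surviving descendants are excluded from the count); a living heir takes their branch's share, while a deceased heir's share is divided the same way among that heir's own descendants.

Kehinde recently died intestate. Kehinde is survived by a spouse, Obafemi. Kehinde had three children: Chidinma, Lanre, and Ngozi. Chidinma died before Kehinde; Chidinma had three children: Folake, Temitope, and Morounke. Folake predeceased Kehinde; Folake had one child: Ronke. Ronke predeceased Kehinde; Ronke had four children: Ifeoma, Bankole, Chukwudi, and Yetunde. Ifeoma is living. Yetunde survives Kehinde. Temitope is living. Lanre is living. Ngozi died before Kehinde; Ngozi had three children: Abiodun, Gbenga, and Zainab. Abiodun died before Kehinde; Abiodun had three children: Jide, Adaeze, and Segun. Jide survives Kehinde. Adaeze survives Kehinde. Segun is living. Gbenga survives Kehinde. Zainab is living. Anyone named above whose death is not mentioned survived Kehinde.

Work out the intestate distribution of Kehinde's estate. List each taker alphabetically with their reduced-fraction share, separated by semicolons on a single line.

Obafemi, as surviving spouse, takes 2/3.
The remaining 1/3 passes to Kehinde's descendants per stirpes.
The 1/3 is divided into 3 equal shares of 1/9 among Chidinma, Lanre, Ngozi.
Chidinma predeceased; the 1/9 allotted to Chidinma's branch passes to Chidinma's issue by representation.
The 1/9 is divided into 3 equal shares of 1/27 among Folake, Temitope, Morounke.
Folake predeceased; the 1/27 allotted to Folake's branch passes to Folake's issue by representation.
Ronke's line is the sole branch at this level, so the full 1/27 passes to Ronke's issue by representation.
The 1/27 is divided into 4 equal shares of 1/108 among Ifeoma, Bankole, Chukwudi, Yetunde.
Ifeoma is living and takes 1/108.
Bankole is living and takes 1/108.
Chukwudi is living and takes 1/108.
Yetunde is living and takes 1/108.
Temitope is living and takes 1/27.
Morounke is living and takes 1/27.
Lanre is living and takes 1/9.
Ngozi predeceased; the 1/9 allotted to Ngozi's branch passes to Ngozi's issue by representation.
The 1/9 is divided into 3 equal shares of 1/27 among Abiodun, Gbenga, Zainab.
Abiodun predeceased; the 1/27 allotted to Abiodun's branch passes to Abiodun's issue by representation.
The 1/27 is divided into 3 equal shares of 1/81 among Jide, Adaeze, Segun.
Jide is living and takes 1/81.
Adaeze is living and takes 1/81.
Segun is living and takes 1/81.
Gbenga is living and takes 1/27.
Zainab is living and takes 1/27.

Adaeze 1/81; Bankole 1/108; Chukwudi 1/108; Gbenga 1/27; Ifeoma 1/108; Jide 1/81; Lanre 1/9; Morounke 1/27; Obafemi 2/3; Segun 1/81; Temitope 1/27; Yetunde 1/108; Zainab 1/27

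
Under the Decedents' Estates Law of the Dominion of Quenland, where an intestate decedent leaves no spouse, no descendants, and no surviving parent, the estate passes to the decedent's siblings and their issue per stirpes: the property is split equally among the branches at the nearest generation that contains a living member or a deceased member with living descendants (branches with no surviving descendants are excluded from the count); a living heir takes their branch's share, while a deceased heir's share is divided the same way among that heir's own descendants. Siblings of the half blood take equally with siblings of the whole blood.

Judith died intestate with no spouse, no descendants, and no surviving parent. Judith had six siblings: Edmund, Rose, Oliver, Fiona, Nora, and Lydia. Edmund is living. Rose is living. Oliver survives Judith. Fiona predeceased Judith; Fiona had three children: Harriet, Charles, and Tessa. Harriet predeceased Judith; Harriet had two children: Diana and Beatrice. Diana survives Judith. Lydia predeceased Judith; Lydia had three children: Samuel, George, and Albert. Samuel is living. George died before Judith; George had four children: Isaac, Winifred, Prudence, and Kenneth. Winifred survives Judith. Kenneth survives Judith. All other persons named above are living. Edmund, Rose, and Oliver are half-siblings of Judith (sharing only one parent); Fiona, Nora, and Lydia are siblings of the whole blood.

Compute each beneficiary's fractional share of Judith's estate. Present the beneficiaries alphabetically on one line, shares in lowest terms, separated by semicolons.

No spouse, descendants, or parent survives, so the estate passes to Judith's siblings per stirpes.
Half-blood and whole-blood siblings take equally under the stated rule.
The estate is divided into 6 equal shares of 1/6 among Edmund, Rose, Oliver, Fiona, Nora, Lydia.
Edmund is living and takes 1/6.
Rose is living and takes 1/6.
Oliver is living and takes 1/6.
Fiona predeceased; the 1/6 allotted to Fiona's branch passes to Fiona's issue by representation.
The 1/6 is divided into 3 equal shares of 1/18 among Harriet, Charles, Tessa.
Harriet predeceased; the 1/18 allotted to Harriet's branch passes to Harriet's issue by representation.
The 1/18 is divided into 2 equal shares of 1/36 among Diana, Beatrice.
Diana is living and takes 1/36.
Beatrice is living and takes 1/36.
Charles is living and takes 1/18.
Tessa is living and takes 1/18.
Nora is living and takes 1/6.
Lydia predeceased; the 1/6 allotted to Lydia's branch passes to Lydia's issue by representation.
The 1/6 is divided into 3 equal shares of 1/18 among Samuel, George, Albert.
Samuel is living and takes 1/18.
George predeceased; the 1/18 allotted to George's branch passes to George's issue by representation.
The 1/18 is divided into 4 equal shares of 1/72 among Isaac, Winifred, Prudence, Kenneth.
Isaac is living and takes 1/72.
Winifred is living and takes 1/72.
Prudence is living and takes 1/72.
Kenneth is living and takes 1/72.
Albert is living and takes 1/18.

Albert 1/18; Beatrice 1/36; Charles 1/18; Diana 1/36; Edmund 1/6; Isaac 1/72; Kenneth 1/72; Nora 1/6; Oliver 1/6; Prudence 1/72; Rose 1/6; Samuel 1/18; Tessa 1/18; Winifred 1/72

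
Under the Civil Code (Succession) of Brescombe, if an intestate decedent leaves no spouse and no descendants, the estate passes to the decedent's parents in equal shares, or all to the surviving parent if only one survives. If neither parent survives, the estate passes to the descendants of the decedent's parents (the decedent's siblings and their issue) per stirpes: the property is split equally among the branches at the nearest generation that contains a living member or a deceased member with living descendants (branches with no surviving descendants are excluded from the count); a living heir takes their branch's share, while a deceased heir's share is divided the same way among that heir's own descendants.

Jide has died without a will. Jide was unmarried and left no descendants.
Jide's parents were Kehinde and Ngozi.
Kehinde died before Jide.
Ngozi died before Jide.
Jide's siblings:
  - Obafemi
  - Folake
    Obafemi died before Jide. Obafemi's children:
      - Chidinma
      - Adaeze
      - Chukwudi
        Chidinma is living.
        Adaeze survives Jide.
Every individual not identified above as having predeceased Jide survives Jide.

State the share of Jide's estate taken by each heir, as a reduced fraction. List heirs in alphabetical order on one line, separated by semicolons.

Adaeze 1/6; Chidinma 1/6; Chukwudi 1/6; Folake 1/2

Neither parent survives and there are no descendants, so the estate passes to Jide's siblings and their issue per stirpes.
The estate is divided into 2 equal shares of 1/2 among Obafemi, Folake.
Obafemi predeceased; the 1/2 allotted to Obafemi's branch passes to Obafemi's issue by representation.
The 1/2 is divided into 3 equal shares of 1/6 among Chidinma, Adaeze, Chukwudi.
Chidinma is living and takes 1/6.
Adaeze is living and takes 1/6.
Chukwudi is living and takes 1/6.
Folake is living and takes 1/2.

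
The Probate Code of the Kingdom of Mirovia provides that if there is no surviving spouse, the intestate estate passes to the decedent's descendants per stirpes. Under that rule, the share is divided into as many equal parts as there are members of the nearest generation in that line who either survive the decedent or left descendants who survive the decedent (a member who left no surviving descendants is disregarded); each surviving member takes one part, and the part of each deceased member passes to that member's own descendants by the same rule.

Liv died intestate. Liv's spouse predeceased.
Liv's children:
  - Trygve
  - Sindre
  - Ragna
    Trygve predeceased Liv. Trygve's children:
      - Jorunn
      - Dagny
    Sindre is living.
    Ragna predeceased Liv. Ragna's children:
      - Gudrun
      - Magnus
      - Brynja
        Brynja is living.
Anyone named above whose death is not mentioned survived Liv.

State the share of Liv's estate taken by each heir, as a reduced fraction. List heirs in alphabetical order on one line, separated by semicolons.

There is no surviving spouse, so the entire estate passes to Liv's descendants per stirpes.
The estate is divided into 3 equal shares of 1/3 among Trygve, Sindre, Ragna.
Trygve predeceased; the 1/3 allotted to Trygve's branch passes to Trygve's issue by representation.
The 1/3 is divided into 2 equal shares of 1/6 among Jorunn, Dagny.
Jorunn is living and takes 1/6.
Dagny is living and takes 1/6.
Sindre is living and takes 1/3.
Ragna predeceased; the 1/3 allotted to Ragna's branch passes to Ragna's issue by representation.
The 1/3 is divided into 3 equal shares of 1/9 among Gudrun, Magnus, Brynja.
Gudrun is living and takes 1/9.
Magnus is living and takes 1/9.
Brynja is living and takes 1/9.

Brynja 1/9; Dagny 1/6; Gudrun 1/9; Jorunn 1/6; Magnus 1/9; Sindre 1/3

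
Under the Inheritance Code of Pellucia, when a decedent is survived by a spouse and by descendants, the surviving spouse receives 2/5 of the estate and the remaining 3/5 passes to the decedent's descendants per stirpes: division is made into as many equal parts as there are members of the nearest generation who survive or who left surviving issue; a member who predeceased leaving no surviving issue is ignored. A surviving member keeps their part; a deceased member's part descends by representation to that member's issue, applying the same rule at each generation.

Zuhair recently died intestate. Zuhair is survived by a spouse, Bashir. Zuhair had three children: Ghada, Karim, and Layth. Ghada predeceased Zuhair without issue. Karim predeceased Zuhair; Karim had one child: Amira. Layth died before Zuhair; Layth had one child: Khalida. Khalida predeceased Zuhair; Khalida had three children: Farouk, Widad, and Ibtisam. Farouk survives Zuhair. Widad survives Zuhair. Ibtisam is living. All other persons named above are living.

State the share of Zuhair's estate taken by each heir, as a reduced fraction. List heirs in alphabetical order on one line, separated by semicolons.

Bashir, as surviving spouse, takes 2/5.
The remaining 3/5 passes to Zuhair's descendants per stirpes.
Ghada left no surviving issue, so that branch lapses and is disregarded.
The 3/5 is divided into 2 equal shares of 3/10 among Karim, Layth.
Karim predeceased; the 3/10 allotted to Karim's branch passes to Karim's issue by representation.
Amira is the sole taker at this level and receives the full 3/10.
Layth predeceased; the 3/10 allotted to Layth's branch passes to Layth's issue by representation.
Khalida's line is the sole branch at this level, so the full 3/10 passes to Khalida's issue by representation.
The 3/10 is divided into 3 equal shares of 1/10 among Farouk, Widad, Ibtisam.
Farouk is living and takes 1/10.
Widad is living and takes 1/10.
Ibtisam is living and takes 1/10.

Amira 3/10; Bashir 2/5; Farouk 1/10; Ibtisam 1/10; Widad 1/10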